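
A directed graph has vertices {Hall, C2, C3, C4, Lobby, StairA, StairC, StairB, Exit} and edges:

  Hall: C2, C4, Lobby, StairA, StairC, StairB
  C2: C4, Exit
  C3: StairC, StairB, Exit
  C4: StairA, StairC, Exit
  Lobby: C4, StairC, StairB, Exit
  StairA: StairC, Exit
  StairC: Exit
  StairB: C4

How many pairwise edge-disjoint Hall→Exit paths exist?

Assign every edge capacity 1; by Menger, the answer equals the max flow.
Path Hall→C2→Exit (+1); total 1.
Path Hall→C4→Exit (+1); total 2.
Path Hall→Lobby→Exit (+1); total 3.
Path Hall→StairA→Exit (+1); total 4.
Path Hall→StairC→Exit (+1); total 5.
No residual Hall→Exit path; max flow = 5.
Certifying cut of size 5: {C4→Exit, Hall→C2, Hall→Lobby, StairA→Exit, StairC→Exit}.

5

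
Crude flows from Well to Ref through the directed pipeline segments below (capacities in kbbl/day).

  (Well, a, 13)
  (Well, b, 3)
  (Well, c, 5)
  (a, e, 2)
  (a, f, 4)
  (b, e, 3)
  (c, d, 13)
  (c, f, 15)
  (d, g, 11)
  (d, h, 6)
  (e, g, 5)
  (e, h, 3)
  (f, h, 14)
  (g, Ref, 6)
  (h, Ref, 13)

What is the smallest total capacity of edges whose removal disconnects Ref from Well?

Augment Well→a→e→g→Ref: bottleneck 2, flow now 2.
Augment Well→a→f→h→Ref: bottleneck 4, flow now 6.
Augment Well→b→e→g→Ref: bottleneck 3, flow now 9.
Augment Well→c→d→g→Ref: bottleneck 1, flow now 10.
Augment Well→c→d→h→Ref: bottleneck 4, flow now 14.
No augmenting path remains; maximum flow = 14.
By max-flow min-cut, the minimum cut capacity equals the max flow.
In the residual graph, reachable from Well: {Well, a}.
Min-cut edges: Well→b (3), Well→c (5), a→e (2), a→f (4); capacity 3 + 5 + 2 + 4 = 14.

14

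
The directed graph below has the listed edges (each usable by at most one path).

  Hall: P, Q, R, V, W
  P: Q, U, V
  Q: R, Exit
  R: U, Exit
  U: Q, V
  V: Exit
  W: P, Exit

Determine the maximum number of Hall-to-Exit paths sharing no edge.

Assign every edge capacity 1; by Menger, the answer equals the max flow.
Path Hall→Q→Exit (+1); total 1.
Path Hall→R→Exit (+1); total 2.
Path Hall→V→Exit (+1); total 3.
Path Hall→W→Exit (+1); total 4.
No residual Hall→Exit path; max flow = 4.
Certifying cut of size 4: {Hall→W, Q→Exit, R→Exit, V→Exit}.

4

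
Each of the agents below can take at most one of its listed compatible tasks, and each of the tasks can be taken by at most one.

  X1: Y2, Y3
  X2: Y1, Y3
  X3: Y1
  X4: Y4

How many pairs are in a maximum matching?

Unit-capacity flow: source→left, listed edges, right→sink; max matching = max flow.
Augmenting path X1→Y2 (+1); matched 1.
Augmenting path X2→Y1 (+1); matched 2.
Augmenting path X4→Y4 (+1); matched 3.
Augmenting path X3→Y1→X2→Y3 (+1); matched 4.
No augmenting path remains; maximum matching = 4.
König certificate: {X1, X2, X3, X4} is a vertex cover of size 4 (every listed pair touches it), so no matching can be larger.

4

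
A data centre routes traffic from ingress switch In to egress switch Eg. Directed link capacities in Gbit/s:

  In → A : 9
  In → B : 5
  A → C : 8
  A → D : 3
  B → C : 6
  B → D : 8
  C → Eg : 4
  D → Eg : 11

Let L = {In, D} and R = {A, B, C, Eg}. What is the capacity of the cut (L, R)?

25

Edges leaving {In, D}: In→A (9), In→B (5), D→Eg (11).
Cut capacity = 9 + 5 + 11 = 25.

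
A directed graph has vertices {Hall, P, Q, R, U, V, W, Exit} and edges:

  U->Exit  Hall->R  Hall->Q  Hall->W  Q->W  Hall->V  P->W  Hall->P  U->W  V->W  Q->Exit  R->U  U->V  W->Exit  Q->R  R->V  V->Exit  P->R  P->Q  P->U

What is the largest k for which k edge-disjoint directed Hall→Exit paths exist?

4

Assign every edge capacity 1; by Menger, the answer equals the max flow.
Path Hall→Q→Exit (+1); total 1.
Path Hall→V→Exit (+1); total 2.
Path Hall→W→Exit (+1); total 3.
Path Hall→P→U→Exit (+1); total 4.
No residual Hall→Exit path; max flow = 4.
Certifying cut of size 4: {Q→Exit, U→Exit, V→Exit, W→Exit}.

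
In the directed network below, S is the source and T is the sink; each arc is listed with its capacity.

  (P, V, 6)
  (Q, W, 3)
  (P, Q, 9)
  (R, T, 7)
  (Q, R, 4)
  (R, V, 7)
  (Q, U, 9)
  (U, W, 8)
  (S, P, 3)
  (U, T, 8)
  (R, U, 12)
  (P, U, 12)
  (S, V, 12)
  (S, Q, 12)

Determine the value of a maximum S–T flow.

12

Augment S→P→U→T: bottleneck 3, flow now 3.
Augment S→Q→R→T: bottleneck 4, flow now 7.
Augment S→Q→U→T: bottleneck 5, flow now 12.
No augmenting path remains; maximum flow = 12.
In the residual graph, reachable from S: {S, P, Q, U, V, W}.
Min-cut edges: Q→R (4), U→T (8); capacity 4 + 8 = 12.
This cut is saturated, so no flow can exceed 12.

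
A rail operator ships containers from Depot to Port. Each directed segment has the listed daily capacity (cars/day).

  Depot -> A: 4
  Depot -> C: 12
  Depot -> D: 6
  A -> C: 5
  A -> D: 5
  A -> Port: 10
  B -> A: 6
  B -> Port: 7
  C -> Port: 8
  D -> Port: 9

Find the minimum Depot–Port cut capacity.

Augment Depot→A→Port: bottleneck 4, flow now 4.
Augment Depot→C→Port: bottleneck 8, flow now 12.
Augment Depot→D→Port: bottleneck 6, flow now 18.
No augmenting path remains; maximum flow = 18.
By max-flow min-cut, the minimum cut capacity equals the max flow.
In the residual graph, reachable from Depot: {Depot, C}.
Min-cut edges: Depot→A (4), Depot→D (6), C→Port (8); capacity 4 + 6 + 8 = 18.

18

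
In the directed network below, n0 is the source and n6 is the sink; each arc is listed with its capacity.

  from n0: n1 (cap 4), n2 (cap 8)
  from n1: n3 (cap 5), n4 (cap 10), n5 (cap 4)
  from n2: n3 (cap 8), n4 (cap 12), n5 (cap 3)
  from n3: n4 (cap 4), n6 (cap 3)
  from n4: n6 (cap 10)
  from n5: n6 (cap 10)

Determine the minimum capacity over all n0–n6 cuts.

Augment n0→n1→n3→n6: bottleneck 3, flow now 3.
Augment n0→n1→n4→n6: bottleneck 1, flow now 4.
Augment n0→n2→n4→n6: bottleneck 8, flow now 12.
No augmenting path remains; maximum flow = 12.
By max-flow min-cut, the minimum cut capacity equals the max flow.
In the residual graph, reachable from n0: {n0}.
Min-cut edges: n0→n1 (4), n0→n2 (8); capacity 4 + 8 = 12.

12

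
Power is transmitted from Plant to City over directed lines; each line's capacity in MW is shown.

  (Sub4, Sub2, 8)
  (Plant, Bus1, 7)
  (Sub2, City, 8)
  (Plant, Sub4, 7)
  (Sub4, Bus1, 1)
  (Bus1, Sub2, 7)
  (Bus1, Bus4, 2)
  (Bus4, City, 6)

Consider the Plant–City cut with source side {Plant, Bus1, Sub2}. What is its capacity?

Edges leaving {Plant, Bus1, Sub2}: Plant→Sub4 (7), Bus1→Bus4 (2), Sub2→City (8).
Cut capacity = 7 + 2 + 8 = 17.

17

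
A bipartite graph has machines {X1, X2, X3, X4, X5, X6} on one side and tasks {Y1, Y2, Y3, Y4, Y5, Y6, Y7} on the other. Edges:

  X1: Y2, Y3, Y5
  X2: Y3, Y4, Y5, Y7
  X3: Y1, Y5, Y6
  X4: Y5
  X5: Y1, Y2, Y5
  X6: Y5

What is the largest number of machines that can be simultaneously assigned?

Unit-capacity flow: source→left, listed edges, right→sink; max matching = max flow.
Augmenting path X1→Y2 (+1); matched 1.
Augmenting path X2→Y3 (+1); matched 2.
Augmenting path X3→Y1 (+1); matched 3.
Augmenting path X4→Y5 (+1); matched 4.
Augmenting path X5→Y1→X3→Y6 (+1); matched 5.
No augmenting path remains; maximum matching = 5.
König certificate: {X1, X2, X3, X5, Y5} is a vertex cover of size 5 (every listed pair touches it), so no matching can be larger.

5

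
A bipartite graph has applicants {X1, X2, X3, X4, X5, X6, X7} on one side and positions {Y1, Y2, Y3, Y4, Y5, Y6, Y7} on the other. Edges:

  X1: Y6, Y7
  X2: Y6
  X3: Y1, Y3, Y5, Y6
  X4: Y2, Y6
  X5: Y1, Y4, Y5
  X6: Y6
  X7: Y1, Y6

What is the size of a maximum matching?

Unit-capacity flow: source→left, listed edges, right→sink; max matching = max flow.
Augmenting path X1→Y6 (+1); matched 1.
Augmenting path X3→Y1 (+1); matched 2.
Augmenting path X4→Y2 (+1); matched 3.
Augmenting path X5→Y4 (+1); matched 4.
Augmenting path X2→Y6→X1→Y7 (+1); matched 5.
Augmenting path X7→Y1→X3→Y3 (+1); matched 6.
No augmenting path remains; maximum matching = 6.
König certificate: {X1, X3, X4, X5, X7, Y6} is a vertex cover of size 6 (every listed pair touches it), so no matching can be larger.

6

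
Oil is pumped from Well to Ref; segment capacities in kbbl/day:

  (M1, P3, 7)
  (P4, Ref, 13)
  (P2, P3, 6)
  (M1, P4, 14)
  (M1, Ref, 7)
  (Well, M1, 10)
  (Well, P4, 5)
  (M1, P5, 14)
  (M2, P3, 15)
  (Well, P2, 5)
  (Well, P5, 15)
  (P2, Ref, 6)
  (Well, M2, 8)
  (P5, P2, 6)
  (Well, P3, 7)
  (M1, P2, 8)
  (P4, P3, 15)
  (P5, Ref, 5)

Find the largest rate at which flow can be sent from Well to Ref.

26

Augment Well→M1→Ref: bottleneck 7, flow now 7.
Augment Well→P5→Ref: bottleneck 5, flow now 12.
Augment Well→P4→Ref: bottleneck 5, flow now 17.
Augment Well→P2→Ref: bottleneck 5, flow now 22.
Augment Well→M1→P4→Ref: bottleneck 3, flow now 25.
Augment Well→P5→P2→Ref: bottleneck 1, flow now 26.
No augmenting path remains; maximum flow = 26.
In the residual graph, reachable from Well: {Well, P5, M2, P2, P3}.
Min-cut edges: Well→M1 (10), Well→P4 (5), P5→Ref (5), P2→Ref (6); capacity 10 + 5 + 5 + 6 = 26.
This cut is saturated, so no flow can exceed 26.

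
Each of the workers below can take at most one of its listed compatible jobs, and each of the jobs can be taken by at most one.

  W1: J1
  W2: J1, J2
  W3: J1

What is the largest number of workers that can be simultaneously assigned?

Unit-capacity flow: source→left, listed edges, right→sink; max matching = max flow.
Augmenting path W1→J1 (+1); matched 1.
Augmenting path W2→J2 (+1); matched 2.
No augmenting path remains; maximum matching = 2.
König certificate: {W2, J1} is a vertex cover of size 2 (every listed pair touches it), so no matching can be larger.

2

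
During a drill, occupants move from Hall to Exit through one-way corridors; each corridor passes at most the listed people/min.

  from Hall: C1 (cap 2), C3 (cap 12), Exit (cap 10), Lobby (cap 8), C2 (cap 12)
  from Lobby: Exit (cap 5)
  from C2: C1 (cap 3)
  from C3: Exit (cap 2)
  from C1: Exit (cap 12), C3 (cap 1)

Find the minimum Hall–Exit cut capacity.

Augment Hall→Exit: bottleneck 10, flow now 10.
Augment Hall→Lobby→Exit: bottleneck 5, flow now 15.
Augment Hall→C3→Exit: bottleneck 2, flow now 17.
Augment Hall→C1→Exit: bottleneck 2, flow now 19.
Augment Hall→C2→C1→Exit: bottleneck 3, flow now 22.
No augmenting path remains; maximum flow = 22.
By max-flow min-cut, the minimum cut capacity equals the max flow.
In the residual graph, reachable from Hall: {Hall, Lobby, C2, C3}.
Min-cut edges: Hall→C1 (2), Hall→Exit (10), Lobby→Exit (5), C2→C1 (3), C3→Exit (2); capacity 2 + 10 + 5 + 3 + 2 = 22.

22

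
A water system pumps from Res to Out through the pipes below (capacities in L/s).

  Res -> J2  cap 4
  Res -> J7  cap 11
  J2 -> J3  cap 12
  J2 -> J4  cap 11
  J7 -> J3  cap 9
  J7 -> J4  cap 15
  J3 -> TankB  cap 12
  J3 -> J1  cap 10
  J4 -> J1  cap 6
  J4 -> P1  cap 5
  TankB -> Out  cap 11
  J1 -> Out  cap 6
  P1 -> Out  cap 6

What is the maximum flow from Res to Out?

Augment Res→J2→J3→TankB→Out: bottleneck 4, flow now 4.
Augment Res→J7→J3→TankB→Out: bottleneck 7, flow now 11.
Augment Res→J7→J3→J1→Out: bottleneck 2, flow now 13.
Augment Res→J7→J4→J1→Out: bottleneck 2, flow now 15.
No augmenting path remains; maximum flow = 15.
In the residual graph, reachable from Res: {Res}.
Min-cut edges: Res→J2 (4), Res→J7 (11); capacity 4 + 11 = 15.
This cut is saturated, so no flow can exceed 15.

15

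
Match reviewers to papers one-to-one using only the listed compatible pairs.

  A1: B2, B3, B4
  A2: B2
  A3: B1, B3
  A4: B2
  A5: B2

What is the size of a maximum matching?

Unit-capacity flow: source→left, listed edges, right→sink; max matching = max flow.
Augmenting path A1→B2 (+1); matched 1.
Augmenting path A3→B1 (+1); matched 2.
Augmenting path A2→B2→A1→B3 (+1); matched 3.
No augmenting path remains; maximum matching = 3.
König certificate: {A1, A3, B2} is a vertex cover of size 3 (every listed pair touches it), so no matching can be larger.

3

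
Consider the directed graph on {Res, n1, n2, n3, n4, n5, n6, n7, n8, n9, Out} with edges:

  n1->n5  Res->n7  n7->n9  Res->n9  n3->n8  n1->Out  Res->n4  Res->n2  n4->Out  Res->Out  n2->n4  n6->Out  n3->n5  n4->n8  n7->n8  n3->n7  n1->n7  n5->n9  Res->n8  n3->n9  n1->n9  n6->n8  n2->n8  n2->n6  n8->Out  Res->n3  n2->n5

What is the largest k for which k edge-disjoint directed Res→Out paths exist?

4

Assign every edge capacity 1; by Menger, the answer equals the max flow.
Path Res→Out (+1); total 1.
Path Res→n4→Out (+1); total 2.
Path Res→n8→Out (+1); total 3.
Path Res→n2→n6→Out (+1); total 4.
No residual Res→Out path; max flow = 4.
Certifying cut of size 4: {Res→Out, Res→n2, Res→n4, n8→Out}.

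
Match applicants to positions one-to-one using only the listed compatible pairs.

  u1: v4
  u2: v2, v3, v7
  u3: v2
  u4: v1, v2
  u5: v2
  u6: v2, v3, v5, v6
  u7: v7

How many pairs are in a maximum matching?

6

Unit-capacity flow: source→left, listed edges, right→sink; max matching = max flow.
Augmenting path u1→v4 (+1); matched 1.
Augmenting path u2→v2 (+1); matched 2.
Augmenting path u4→v1 (+1); matched 3.
Augmenting path u6→v3 (+1); matched 4.
Augmenting path u7→v7 (+1); matched 5.
Augmenting path u3→v2→u2→v3→u6→v5 (+1); matched 6.
No augmenting path remains; maximum matching = 6.
König certificate: {u1, u2, u4, u6, u7, v2} is a vertex cover of size 6 (every listed pair touches it), so no matching can be larger.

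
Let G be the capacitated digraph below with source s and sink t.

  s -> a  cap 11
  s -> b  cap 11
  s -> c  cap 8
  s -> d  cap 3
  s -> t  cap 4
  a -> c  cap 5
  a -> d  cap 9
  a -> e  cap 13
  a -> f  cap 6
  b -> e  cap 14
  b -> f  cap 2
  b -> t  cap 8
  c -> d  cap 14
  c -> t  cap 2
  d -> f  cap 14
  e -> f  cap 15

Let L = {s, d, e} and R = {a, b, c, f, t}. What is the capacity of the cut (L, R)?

Edges leaving {s, d, e}: s→a (11), s→b (11), s→c (8), s→t (4), d→f (14), e→f (15).
Cut capacity = 11 + 11 + 8 + 4 + 14 + 15 = 63.

63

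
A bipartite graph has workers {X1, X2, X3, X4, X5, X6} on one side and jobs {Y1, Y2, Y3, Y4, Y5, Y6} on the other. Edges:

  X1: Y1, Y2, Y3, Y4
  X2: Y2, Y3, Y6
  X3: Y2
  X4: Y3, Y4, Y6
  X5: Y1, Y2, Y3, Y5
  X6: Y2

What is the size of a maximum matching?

5

Unit-capacity flow: source→left, listed edges, right→sink; max matching = max flow.
Augmenting path X1→Y1 (+1); matched 1.
Augmenting path X2→Y2 (+1); matched 2.
Augmenting path X4→Y3 (+1); matched 3.
Augmenting path X5→Y5 (+1); matched 4.
Augmenting path X3→Y2→X2→Y6 (+1); matched 5.
No augmenting path remains; maximum matching = 5.
König certificate: {X1, X2, X4, X5, Y2} is a vertex cover of size 5 (every listed pair touches it), so no matching can be larger.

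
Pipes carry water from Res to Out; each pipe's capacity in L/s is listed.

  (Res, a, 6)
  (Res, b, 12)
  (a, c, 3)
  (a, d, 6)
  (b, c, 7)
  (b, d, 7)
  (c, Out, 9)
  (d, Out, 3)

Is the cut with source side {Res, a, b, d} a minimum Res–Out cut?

No — its capacity is 13, but the minimum cut has capacity 12.

Given cut capacity: 3 + 7 + 3 = 13.
Augment Res→a→c→Out: bottleneck 3, flow now 3.
Augment Res→a→d→Out: bottleneck 3, flow now 6.
Augment Res→b→c→Out: bottleneck 6, flow now 12.
No augmenting path remains; maximum flow = 12.
In the residual graph, reachable from Res: {Res, a, b, c, d}.
Min-cut edges: c→Out (9), d→Out (3); capacity 9 + 3 = 12.
Cut capacity 13 exceeds the max flow 12, so it is not minimum.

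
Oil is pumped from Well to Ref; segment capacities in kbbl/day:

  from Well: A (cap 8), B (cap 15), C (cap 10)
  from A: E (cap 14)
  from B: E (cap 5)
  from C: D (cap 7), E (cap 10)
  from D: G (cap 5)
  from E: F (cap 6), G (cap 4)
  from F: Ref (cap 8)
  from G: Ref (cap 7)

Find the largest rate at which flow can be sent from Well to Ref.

13

Augment Well→A→E→F→Ref: bottleneck 6, flow now 6.
Augment Well→A→E→G→Ref: bottleneck 2, flow now 8.
Augment Well→B→E→G→Ref: bottleneck 2, flow now 10.
Augment Well→C→D→G→Ref: bottleneck 3, flow now 13.
No augmenting path remains; maximum flow = 13.
In the residual graph, reachable from Well: {Well, A, B, C, D, E, G}.
Min-cut edges: E→F (6), G→Ref (7); capacity 6 + 7 = 13.
This cut is saturated, so no flow can exceed 13.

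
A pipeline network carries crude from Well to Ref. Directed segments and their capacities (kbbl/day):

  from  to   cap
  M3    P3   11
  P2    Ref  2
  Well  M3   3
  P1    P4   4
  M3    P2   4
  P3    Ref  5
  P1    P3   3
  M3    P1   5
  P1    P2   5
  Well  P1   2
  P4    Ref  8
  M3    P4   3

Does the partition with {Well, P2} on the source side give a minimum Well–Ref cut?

Given cut capacity: 2 + 3 + 2 = 7.
Augment Well→P1→P3→Ref: bottleneck 2, flow now 2.
Augment Well→M3→P3→Ref: bottleneck 3, flow now 5.
No augmenting path remains; maximum flow = 5.
In the residual graph, reachable from Well: {Well}.
Min-cut edges: Well→P1 (2), Well→M3 (3); capacity 2 + 3 = 5.
Cut capacity 7 exceeds the max flow 5, so it is not minimum.

No — its capacity is 7, but the minimum cut has capacity 5.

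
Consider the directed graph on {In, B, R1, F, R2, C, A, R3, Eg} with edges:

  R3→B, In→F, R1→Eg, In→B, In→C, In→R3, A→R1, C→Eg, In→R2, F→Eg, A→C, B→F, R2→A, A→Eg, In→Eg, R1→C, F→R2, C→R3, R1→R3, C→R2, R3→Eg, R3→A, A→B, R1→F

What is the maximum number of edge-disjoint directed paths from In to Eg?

Assign every edge capacity 1; by Menger, the answer equals the max flow.
Path In→Eg (+1); total 1.
Path In→F→Eg (+1); total 2.
Path In→C→Eg (+1); total 3.
Path In→R3→Eg (+1); total 4.
Path In→R2→A→Eg (+1); total 5.
No residual In→Eg path; max flow = 5.
Certifying cut of size 5: {F→Eg, In→C, In→Eg, In→R3, R2→A}.

5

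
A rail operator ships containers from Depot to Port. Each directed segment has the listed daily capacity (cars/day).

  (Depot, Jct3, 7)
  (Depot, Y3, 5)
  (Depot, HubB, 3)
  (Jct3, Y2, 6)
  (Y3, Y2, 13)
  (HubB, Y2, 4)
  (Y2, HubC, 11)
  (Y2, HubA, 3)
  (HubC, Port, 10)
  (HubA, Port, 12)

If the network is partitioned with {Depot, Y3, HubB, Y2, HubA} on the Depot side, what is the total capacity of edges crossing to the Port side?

30

Edges leaving {Depot, Y3, HubB, Y2, HubA}: Depot→Jct3 (7), Y2→HubC (11), HubA→Port (12).
Cut capacity = 7 + 11 + 12 = 30.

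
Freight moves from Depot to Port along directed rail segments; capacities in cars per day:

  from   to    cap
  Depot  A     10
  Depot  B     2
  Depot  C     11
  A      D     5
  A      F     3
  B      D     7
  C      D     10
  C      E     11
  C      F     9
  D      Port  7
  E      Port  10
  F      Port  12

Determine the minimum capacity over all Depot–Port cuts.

21

Augment Depot→A→D→Port: bottleneck 5, flow now 5.
Augment Depot→A→F→Port: bottleneck 3, flow now 8.
Augment Depot→B→D→Port: bottleneck 2, flow now 10.
Augment Depot→C→E→Port: bottleneck 10, flow now 20.
Augment Depot→C→F→Port: bottleneck 1, flow now 21.
No augmenting path remains; maximum flow = 21.
By max-flow min-cut, the minimum cut capacity equals the max flow.
In the residual graph, reachable from Depot: {Depot, A}.
Min-cut edges: Depot→B (2), Depot→C (11), A→D (5), A→F (3); capacity 2 + 11 + 5 + 3 = 21.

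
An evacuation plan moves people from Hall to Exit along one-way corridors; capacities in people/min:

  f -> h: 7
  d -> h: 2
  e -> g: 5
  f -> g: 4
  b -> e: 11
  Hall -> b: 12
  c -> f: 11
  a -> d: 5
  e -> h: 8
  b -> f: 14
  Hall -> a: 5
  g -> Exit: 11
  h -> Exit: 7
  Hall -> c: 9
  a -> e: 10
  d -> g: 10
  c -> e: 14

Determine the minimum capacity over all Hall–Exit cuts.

Augment Hall→a→d→g→Exit: bottleneck 5, flow now 5.
Augment Hall→b→e→g→Exit: bottleneck 5, flow now 10.
Augment Hall→b→e→h→Exit: bottleneck 6, flow now 16.
Augment Hall→b→f→g→Exit: bottleneck 1, flow now 17.
Augment Hall→c→e→h→Exit: bottleneck 1, flow now 18.
No augmenting path remains; maximum flow = 18.
By max-flow min-cut, the minimum cut capacity equals the max flow.
In the residual graph, reachable from Hall: {Hall, a, b, c, d, e, f, g, h}.
Min-cut edges: g→Exit (11), h→Exit (7); capacity 11 + 7 = 18.

18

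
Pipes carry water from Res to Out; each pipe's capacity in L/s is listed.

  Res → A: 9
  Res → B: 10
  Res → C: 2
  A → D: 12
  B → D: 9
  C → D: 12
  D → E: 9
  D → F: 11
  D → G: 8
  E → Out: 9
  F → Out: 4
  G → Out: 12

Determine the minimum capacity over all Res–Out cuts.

20

Augment Res→A→D→E→Out: bottleneck 9, flow now 9.
Augment Res→B→D→F→Out: bottleneck 4, flow now 13.
Augment Res→B→D→G→Out: bottleneck 5, flow now 18.
Augment Res→C→D→G→Out: bottleneck 2, flow now 20.
No augmenting path remains; maximum flow = 20.
By max-flow min-cut, the minimum cut capacity equals the max flow.
In the residual graph, reachable from Res: {Res, B}.
Min-cut edges: Res→A (9), Res→C (2), B→D (9); capacity 9 + 2 + 9 = 20.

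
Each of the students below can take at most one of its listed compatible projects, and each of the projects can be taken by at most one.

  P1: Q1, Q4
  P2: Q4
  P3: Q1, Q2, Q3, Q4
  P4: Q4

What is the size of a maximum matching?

Unit-capacity flow: source→left, listed edges, right→sink; max matching = max flow.
Augmenting path P1→Q1 (+1); matched 1.
Augmenting path P2→Q4 (+1); matched 2.
Augmenting path P3→Q2 (+1); matched 3.
No augmenting path remains; maximum matching = 3.
König certificate: {P1, P3, Q4} is a vertex cover of size 3 (every listed pair touches it), so no matching can be larger.

3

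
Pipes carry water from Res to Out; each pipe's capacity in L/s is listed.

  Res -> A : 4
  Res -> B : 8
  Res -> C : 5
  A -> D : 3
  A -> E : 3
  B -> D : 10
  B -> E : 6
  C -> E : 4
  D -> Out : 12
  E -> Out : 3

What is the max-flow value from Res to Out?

Augment Res→A→D→Out: bottleneck 3, flow now 3.
Augment Res→A→E→Out: bottleneck 1, flow now 4.
Augment Res→B→D→Out: bottleneck 8, flow now 12.
Augment Res→C→E→Out: bottleneck 2, flow now 14.
No augmenting path remains; maximum flow = 14.
In the residual graph, reachable from Res: {Res, A, C, E}.
Min-cut edges: Res→B (8), A→D (3), E→Out (3); capacity 8 + 3 + 3 = 14.
This cut is saturated, so no flow can exceed 14.

14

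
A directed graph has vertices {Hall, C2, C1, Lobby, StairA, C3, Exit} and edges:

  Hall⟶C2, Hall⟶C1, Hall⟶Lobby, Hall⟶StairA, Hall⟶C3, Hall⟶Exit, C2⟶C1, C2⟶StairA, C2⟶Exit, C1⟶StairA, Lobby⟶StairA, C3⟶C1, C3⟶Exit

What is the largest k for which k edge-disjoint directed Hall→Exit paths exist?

3

Assign every edge capacity 1; by Menger, the answer equals the max flow.
Path Hall→Exit (+1); total 1.
Path Hall→C2→Exit (+1); total 2.
Path Hall→C3→Exit (+1); total 3.
No residual Hall→Exit path; max flow = 3.
Certifying cut of size 3: {Hall→C2, Hall→C3, Hall→Exit}.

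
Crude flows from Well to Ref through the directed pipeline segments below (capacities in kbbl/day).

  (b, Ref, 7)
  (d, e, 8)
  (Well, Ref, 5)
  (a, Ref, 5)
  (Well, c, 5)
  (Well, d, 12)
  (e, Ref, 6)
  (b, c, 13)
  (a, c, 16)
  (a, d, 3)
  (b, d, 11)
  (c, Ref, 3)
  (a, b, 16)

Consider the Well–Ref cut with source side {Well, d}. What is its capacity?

18

Edges leaving {Well, d}: Well→c (5), Well→Ref (5), d→e (8).
Cut capacity = 5 + 5 + 8 = 18.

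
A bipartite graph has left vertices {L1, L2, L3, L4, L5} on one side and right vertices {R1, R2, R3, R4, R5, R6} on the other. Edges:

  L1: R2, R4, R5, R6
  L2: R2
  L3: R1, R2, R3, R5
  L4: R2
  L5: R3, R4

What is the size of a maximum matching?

4

Unit-capacity flow: source→left, listed edges, right→sink; max matching = max flow.
Augmenting path L1→R2 (+1); matched 1.
Augmenting path L3→R1 (+1); matched 2.
Augmenting path L5→R3 (+1); matched 3.
Augmenting path L2→R2→L1→R4 (+1); matched 4.
No augmenting path remains; maximum matching = 4.
König certificate: {L1, L3, L5, R2} is a vertex cover of size 4 (every listed pair touches it), so no matching can be larger.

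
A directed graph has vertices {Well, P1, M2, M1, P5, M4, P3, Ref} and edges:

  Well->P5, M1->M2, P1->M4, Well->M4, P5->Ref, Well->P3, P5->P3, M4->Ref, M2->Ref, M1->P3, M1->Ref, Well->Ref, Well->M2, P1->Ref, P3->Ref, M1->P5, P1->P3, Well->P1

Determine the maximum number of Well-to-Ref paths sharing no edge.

Assign every edge capacity 1; by Menger, the answer equals the max flow.
Path Well→Ref (+1); total 1.
Path Well→P1→Ref (+1); total 2.
Path Well→M2→Ref (+1); total 3.
Path Well→P5→Ref (+1); total 4.
Path Well→M4→Ref (+1); total 5.
Path Well→P3→Ref (+1); total 6.
No residual Well→Ref path; max flow = 6.
Certifying cut of size 6: {Well→M2, Well→M4, Well→P1, Well→P3, Well→P5, Well→Ref}.

6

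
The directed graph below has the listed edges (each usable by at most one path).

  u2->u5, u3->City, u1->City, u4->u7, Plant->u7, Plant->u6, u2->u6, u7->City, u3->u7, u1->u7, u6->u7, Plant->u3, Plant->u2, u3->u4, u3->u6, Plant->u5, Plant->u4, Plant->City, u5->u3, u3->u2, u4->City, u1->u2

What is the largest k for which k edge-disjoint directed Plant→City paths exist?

4

Assign every edge capacity 1; by Menger, the answer equals the max flow.
Path Plant→City (+1); total 1.
Path Plant→u3→City (+1); total 2.
Path Plant→u4→City (+1); total 3.
Path Plant→u7→City (+1); total 4.
No residual Plant→City path; max flow = 4.
Certifying cut of size 4: {Plant→City, u3→City, u4→City, u7→City}.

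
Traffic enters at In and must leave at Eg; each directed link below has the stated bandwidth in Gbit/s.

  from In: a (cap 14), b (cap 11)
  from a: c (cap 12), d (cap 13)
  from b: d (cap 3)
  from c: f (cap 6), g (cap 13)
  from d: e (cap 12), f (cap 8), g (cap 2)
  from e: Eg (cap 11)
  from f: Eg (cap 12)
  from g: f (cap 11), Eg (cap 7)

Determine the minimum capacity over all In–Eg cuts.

17

Augment In→a→c→f→Eg: bottleneck 6, flow now 6.
Augment In→a→c→g→Eg: bottleneck 6, flow now 12.
Augment In→a→d→e→Eg: bottleneck 2, flow now 14.
Augment In→b→d→e→Eg: bottleneck 3, flow now 17.
No augmenting path remains; maximum flow = 17.
By max-flow min-cut, the minimum cut capacity equals the max flow.
In the residual graph, reachable from In: {In, b}.
Min-cut edges: In→a (14), b→d (3); capacity 14 + 3 = 17.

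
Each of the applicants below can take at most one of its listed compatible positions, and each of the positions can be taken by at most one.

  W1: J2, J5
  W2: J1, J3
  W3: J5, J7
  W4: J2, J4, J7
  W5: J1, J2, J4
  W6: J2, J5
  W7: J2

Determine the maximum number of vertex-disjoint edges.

Unit-capacity flow: source→left, listed edges, right→sink; max matching = max flow.
Augmenting path W1→J2 (+1); matched 1.
Augmenting path W2→J1 (+1); matched 2.
Augmenting path W3→J5 (+1); matched 3.
Augmenting path W4→J4 (+1); matched 4.
Augmenting path W5→J1→W2→J3 (+1); matched 5.
Augmenting path W6→J5→W3→J7 (+1); matched 6.
No augmenting path remains; maximum matching = 6.
König certificate: {W2, W3, W4, W5, J2, J5} is a vertex cover of size 6 (every listed pair touches it), so no matching can be larger.

6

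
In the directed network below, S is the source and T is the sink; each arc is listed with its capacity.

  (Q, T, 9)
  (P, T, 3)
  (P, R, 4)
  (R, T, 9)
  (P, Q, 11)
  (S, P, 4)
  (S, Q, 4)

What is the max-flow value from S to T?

Augment S→P→T: bottleneck 3, flow now 3.
Augment S→Q→T: bottleneck 4, flow now 7.
Augment S→P→Q→T: bottleneck 1, flow now 8.
No augmenting path remains; maximum flow = 8.
In the residual graph, reachable from S: {S}.
Min-cut edges: S→P (4), S→Q (4); capacity 4 + 4 = 8.
This cut is saturated, so no flow can exceed 8.

8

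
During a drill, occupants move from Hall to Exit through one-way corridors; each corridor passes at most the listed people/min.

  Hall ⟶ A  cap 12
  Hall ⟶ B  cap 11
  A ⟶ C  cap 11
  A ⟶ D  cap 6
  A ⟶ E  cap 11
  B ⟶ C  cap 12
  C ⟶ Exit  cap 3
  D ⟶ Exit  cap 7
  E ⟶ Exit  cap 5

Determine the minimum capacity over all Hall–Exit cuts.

Augment Hall→A→C→Exit: bottleneck 3, flow now 3.
Augment Hall→A→D→Exit: bottleneck 6, flow now 9.
Augment Hall→A→E→Exit: bottleneck 3, flow now 12.
Augment Hall→B→C→A→E→Exit: bottleneck 2, flow now 14. (uses reverse residual edge)
No augmenting path remains; maximum flow = 14.
By max-flow min-cut, the minimum cut capacity equals the max flow.
In the residual graph, reachable from Hall: {Hall, A, B, C, E}.
Min-cut edges: A→D (6), C→Exit (3), E→Exit (5); capacity 6 + 3 + 5 = 14.

14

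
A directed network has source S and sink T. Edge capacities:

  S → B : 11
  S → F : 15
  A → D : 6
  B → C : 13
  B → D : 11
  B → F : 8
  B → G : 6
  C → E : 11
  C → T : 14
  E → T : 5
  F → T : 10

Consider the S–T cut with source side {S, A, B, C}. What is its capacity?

Edges leaving {S, A, B, C}: S→F (15), A→D (6), B→D (11), B→F (8), B→G (6), C→E (11), C→T (14).
Cut capacity = 15 + 6 + 11 + 8 + 6 + 11 + 14 = 71.

71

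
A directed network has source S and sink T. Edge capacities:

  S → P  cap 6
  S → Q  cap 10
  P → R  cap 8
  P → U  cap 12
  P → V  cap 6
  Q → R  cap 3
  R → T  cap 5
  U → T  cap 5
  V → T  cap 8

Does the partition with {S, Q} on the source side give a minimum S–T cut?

Yes — it is a minimum cut (capacity 9).

Given cut capacity: 6 + 3 = 9.
Augment S→P→R→T: bottleneck 5, flow now 5.
Augment S→P→U→T: bottleneck 1, flow now 6.
Augment S→Q→R→P→U→T: bottleneck 3, flow now 9. (uses reverse residual edge)
No augmenting path remains; maximum flow = 9.
Cut capacity 9 equals the max flow, so it is a minimum cut.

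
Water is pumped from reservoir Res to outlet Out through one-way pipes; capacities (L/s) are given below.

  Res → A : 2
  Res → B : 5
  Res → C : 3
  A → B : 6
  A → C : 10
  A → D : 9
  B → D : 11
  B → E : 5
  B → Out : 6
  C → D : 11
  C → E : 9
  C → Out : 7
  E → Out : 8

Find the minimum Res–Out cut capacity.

Augment Res→B→Out: bottleneck 5, flow now 5.
Augment Res→C→Out: bottleneck 3, flow now 8.
Augment Res→A→B→Out: bottleneck 1, flow now 9.
Augment Res→A→C→Out: bottleneck 1, flow now 10.
No augmenting path remains; maximum flow = 10.
By max-flow min-cut, the minimum cut capacity equals the max flow.
In the residual graph, reachable from Res: {Res}.
Min-cut edges: Res→A (2), Res→B (5), Res→C (3); capacity 2 + 5 + 3 = 10.

10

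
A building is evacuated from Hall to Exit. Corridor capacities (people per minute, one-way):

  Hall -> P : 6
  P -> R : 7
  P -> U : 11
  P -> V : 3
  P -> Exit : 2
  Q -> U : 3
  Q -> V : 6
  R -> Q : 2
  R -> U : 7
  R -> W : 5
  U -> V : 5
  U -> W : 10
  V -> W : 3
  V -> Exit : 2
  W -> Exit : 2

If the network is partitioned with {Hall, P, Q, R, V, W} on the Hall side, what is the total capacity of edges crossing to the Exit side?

Edges leaving {Hall, P, Q, R, V, W}: P→U (11), P→Exit (2), Q→U (3), R→U (7), V→Exit (2), W→Exit (2).
Cut capacity = 11 + 2 + 3 + 7 + 2 + 2 = 27.

27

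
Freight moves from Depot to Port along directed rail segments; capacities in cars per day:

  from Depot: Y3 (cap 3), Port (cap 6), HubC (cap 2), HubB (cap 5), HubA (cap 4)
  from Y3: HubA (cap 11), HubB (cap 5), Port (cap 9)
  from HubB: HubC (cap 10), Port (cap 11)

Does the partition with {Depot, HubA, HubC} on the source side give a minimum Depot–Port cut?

Given cut capacity: 3 + 5 + 6 = 14.
Augment Depot→Port: bottleneck 6, flow now 6.
Augment Depot→Y3→Port: bottleneck 3, flow now 9.
Augment Depot→HubB→Port: bottleneck 5, flow now 14.
No augmenting path remains; maximum flow = 14.
Cut capacity 14 equals the max flow, so it is a minimum cut.

Yes — it is a minimum cut (capacity 14).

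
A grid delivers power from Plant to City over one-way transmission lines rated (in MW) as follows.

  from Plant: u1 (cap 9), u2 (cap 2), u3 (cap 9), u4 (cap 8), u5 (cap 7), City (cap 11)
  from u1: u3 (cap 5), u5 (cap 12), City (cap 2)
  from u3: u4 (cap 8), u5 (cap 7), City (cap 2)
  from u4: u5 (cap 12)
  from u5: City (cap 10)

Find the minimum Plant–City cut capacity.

Augment Plant→City: bottleneck 11, flow now 11.
Augment Plant→u1→City: bottleneck 2, flow now 13.
Augment Plant→u3→City: bottleneck 2, flow now 15.
Augment Plant→u5→City: bottleneck 7, flow now 22.
Augment Plant→u1→u5→City: bottleneck 3, flow now 25.
No augmenting path remains; maximum flow = 25.
By max-flow min-cut, the minimum cut capacity equals the max flow.
In the residual graph, reachable from Plant: {Plant, u1, u2, u3, u4, u5}.
Min-cut edges: Plant→City (11), u1→City (2), u3→City (2), u5→City (10); capacity 11 + 2 + 2 + 10 = 25.

25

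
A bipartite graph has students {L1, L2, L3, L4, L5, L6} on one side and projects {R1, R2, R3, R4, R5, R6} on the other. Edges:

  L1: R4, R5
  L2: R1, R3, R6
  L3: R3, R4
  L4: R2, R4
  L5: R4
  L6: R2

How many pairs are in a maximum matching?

Unit-capacity flow: source→left, listed edges, right→sink; max matching = max flow.
Augmenting path L1→R4 (+1); matched 1.
Augmenting path L2→R1 (+1); matched 2.
Augmenting path L3→R3 (+1); matched 3.
Augmenting path L4→R2 (+1); matched 4.
Augmenting path L5→R4→L1→R5 (+1); matched 5.
No augmenting path remains; maximum matching = 5.
König certificate: {L1, L2, L3, R2, R4} is a vertex cover of size 5 (every listed pair touches it), so no matching can be larger.

5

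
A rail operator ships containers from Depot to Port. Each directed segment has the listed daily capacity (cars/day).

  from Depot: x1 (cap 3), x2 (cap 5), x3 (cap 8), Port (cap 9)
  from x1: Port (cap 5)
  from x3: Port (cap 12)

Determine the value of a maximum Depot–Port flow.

20

Augment Depot→Port: bottleneck 9, flow now 9.
Augment Depot→x1→Port: bottleneck 3, flow now 12.
Augment Depot→x3→Port: bottleneck 8, flow now 20.
No augmenting path remains; maximum flow = 20.
In the residual graph, reachable from Depot: {Depot, x2}.
Min-cut edges: Depot→x1 (3), Depot→x3 (8), Depot→Port (9); capacity 3 + 8 + 9 = 20.
This cut is saturated, so no flow can exceed 20.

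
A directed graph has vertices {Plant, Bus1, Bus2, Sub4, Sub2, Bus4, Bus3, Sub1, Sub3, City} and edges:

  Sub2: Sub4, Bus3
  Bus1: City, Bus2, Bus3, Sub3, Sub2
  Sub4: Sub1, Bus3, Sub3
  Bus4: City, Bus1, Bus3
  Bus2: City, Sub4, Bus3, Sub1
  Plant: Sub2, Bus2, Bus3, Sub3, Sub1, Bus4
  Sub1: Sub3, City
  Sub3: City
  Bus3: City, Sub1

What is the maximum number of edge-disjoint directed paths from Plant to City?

Assign every edge capacity 1; by Menger, the answer equals the max flow.
Path Plant→Bus2→City (+1); total 1.
Path Plant→Bus4→City (+1); total 2.
Path Plant→Bus3→City (+1); total 3.
Path Plant→Sub1→City (+1); total 4.
Path Plant→Sub3→City (+1); total 5.
No residual Plant→City path; max flow = 5.
Certifying cut of size 5: {Bus3→City, Plant→Bus2, Plant→Bus4, Sub1→City, Sub3→City}.

5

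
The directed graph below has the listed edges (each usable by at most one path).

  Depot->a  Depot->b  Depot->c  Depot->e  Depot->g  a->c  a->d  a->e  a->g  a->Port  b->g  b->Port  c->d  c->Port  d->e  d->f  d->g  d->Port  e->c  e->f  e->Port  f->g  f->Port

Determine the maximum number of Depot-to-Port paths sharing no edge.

Assign every edge capacity 1; by Menger, the answer equals the max flow.
Path Depot→a→Port (+1); total 1.
Path Depot→b→Port (+1); total 2.
Path Depot→c→Port (+1); total 3.
Path Depot→e→Port (+1); total 4.
No residual Depot→Port path; max flow = 4.
Certifying cut of size 4: {Depot→a, Depot→b, Depot→c, Depot→e}.

4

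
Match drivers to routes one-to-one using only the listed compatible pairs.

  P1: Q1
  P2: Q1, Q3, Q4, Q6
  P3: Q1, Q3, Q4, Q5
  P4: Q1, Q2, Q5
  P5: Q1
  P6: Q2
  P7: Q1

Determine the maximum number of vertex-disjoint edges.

Unit-capacity flow: source→left, listed edges, right→sink; max matching = max flow.
Augmenting path P1→Q1 (+1); matched 1.
Augmenting path P2→Q3 (+1); matched 2.
Augmenting path P3→Q4 (+1); matched 3.
Augmenting path P4→Q2 (+1); matched 4.
Augmenting path P6→Q2→P4→Q5 (+1); matched 5.
No augmenting path remains; maximum matching = 5.
König certificate: {P2, P3, P4, P6, Q1} is a vertex cover of size 5 (every listed pair touches it), so no matching can be larger.

5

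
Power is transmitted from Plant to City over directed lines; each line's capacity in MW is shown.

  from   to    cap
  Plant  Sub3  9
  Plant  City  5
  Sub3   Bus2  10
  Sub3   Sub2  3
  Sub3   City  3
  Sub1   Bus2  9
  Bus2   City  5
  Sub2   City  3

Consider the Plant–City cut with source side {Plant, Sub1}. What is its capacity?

23

Edges leaving {Plant, Sub1}: Plant→Sub3 (9), Plant→City (5), Sub1→Bus2 (9).
Cut capacity = 9 + 5 + 9 = 23.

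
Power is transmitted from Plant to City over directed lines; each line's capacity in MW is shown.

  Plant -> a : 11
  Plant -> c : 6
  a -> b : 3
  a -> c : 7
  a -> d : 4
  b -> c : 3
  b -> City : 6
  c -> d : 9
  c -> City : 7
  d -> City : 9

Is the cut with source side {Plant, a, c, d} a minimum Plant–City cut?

No — its capacity is 19, but the minimum cut has capacity 17.

Given cut capacity: 3 + 7 + 9 = 19.
Augment Plant→c→City: bottleneck 6, flow now 6.
Augment Plant→a→b→City: bottleneck 3, flow now 9.
Augment Plant→a→c→City: bottleneck 1, flow now 10.
Augment Plant→a→d→City: bottleneck 4, flow now 14.
Augment Plant→a→c→d→City: bottleneck 3, flow now 17.
No augmenting path remains; maximum flow = 17.
In the residual graph, reachable from Plant: {Plant}.
Min-cut edges: Plant→a (11), Plant→c (6); capacity 11 + 6 = 17.
Cut capacity 19 exceeds the max flow 17, so it is not minimum.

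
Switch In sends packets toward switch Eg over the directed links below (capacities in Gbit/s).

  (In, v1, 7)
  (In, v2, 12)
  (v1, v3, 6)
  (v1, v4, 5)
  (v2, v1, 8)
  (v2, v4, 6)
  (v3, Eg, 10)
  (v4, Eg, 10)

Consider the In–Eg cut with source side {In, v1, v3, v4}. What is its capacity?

32

Edges leaving {In, v1, v3, v4}: In→v2 (12), v3→Eg (10), v4→Eg (10).
Cut capacity = 12 + 10 + 10 = 32.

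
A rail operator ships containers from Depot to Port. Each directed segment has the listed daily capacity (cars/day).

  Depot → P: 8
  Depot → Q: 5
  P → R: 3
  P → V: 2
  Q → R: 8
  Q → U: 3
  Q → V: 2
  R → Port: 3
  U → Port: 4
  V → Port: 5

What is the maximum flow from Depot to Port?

Augment Depot→P→R→Port: bottleneck 3, flow now 3.
Augment Depot→P→V→Port: bottleneck 2, flow now 5.
Augment Depot→Q→U→Port: bottleneck 3, flow now 8.
Augment Depot→Q→V→Port: bottleneck 2, flow now 10.
No augmenting path remains; maximum flow = 10.
In the residual graph, reachable from Depot: {Depot, P}.
Min-cut edges: Depot→Q (5), P→R (3), P→V (2); capacity 5 + 3 + 2 = 10.
This cut is saturated, so no flow can exceed 10.

10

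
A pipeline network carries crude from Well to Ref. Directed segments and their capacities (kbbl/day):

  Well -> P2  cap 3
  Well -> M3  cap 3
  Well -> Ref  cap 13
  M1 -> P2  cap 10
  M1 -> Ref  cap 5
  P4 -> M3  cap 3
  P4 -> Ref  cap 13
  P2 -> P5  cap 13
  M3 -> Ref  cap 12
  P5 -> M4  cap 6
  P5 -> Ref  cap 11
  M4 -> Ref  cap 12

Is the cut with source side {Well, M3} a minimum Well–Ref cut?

Given cut capacity: 3 + 13 + 12 = 28.
Augment Well→Ref: bottleneck 13, flow now 13.
Augment Well→M3→Ref: bottleneck 3, flow now 16.
Augment Well→P2→P5→Ref: bottleneck 3, flow now 19.
No augmenting path remains; maximum flow = 19.
In the residual graph, reachable from Well: {Well}.
Min-cut edges: Well→P2 (3), Well→M3 (3), Well→Ref (13); capacity 3 + 3 + 13 = 19.
Cut capacity 28 exceeds the max flow 19, so it is not minimum.

No — its capacity is 28, but the minimum cut has capacity 19.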